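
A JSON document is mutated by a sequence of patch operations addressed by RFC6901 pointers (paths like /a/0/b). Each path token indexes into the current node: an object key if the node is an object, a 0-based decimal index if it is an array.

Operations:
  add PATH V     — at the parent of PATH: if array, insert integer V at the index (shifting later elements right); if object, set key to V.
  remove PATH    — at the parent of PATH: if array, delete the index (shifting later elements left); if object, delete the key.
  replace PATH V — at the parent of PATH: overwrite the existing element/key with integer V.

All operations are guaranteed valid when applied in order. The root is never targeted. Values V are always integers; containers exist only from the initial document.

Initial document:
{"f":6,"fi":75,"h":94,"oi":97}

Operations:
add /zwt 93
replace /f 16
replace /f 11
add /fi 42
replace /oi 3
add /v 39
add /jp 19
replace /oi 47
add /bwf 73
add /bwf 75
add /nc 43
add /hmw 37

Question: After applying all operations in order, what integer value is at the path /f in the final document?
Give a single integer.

Answer: 11

Derivation:
After op 1 (add /zwt 93): {"f":6,"fi":75,"h":94,"oi":97,"zwt":93}
After op 2 (replace /f 16): {"f":16,"fi":75,"h":94,"oi":97,"zwt":93}
After op 3 (replace /f 11): {"f":11,"fi":75,"h":94,"oi":97,"zwt":93}
After op 4 (add /fi 42): {"f":11,"fi":42,"h":94,"oi":97,"zwt":93}
After op 5 (replace /oi 3): {"f":11,"fi":42,"h":94,"oi":3,"zwt":93}
After op 6 (add /v 39): {"f":11,"fi":42,"h":94,"oi":3,"v":39,"zwt":93}
After op 7 (add /jp 19): {"f":11,"fi":42,"h":94,"jp":19,"oi":3,"v":39,"zwt":93}
After op 8 (replace /oi 47): {"f":11,"fi":42,"h":94,"jp":19,"oi":47,"v":39,"zwt":93}
After op 9 (add /bwf 73): {"bwf":73,"f":11,"fi":42,"h":94,"jp":19,"oi":47,"v":39,"zwt":93}
After op 10 (add /bwf 75): {"bwf":75,"f":11,"fi":42,"h":94,"jp":19,"oi":47,"v":39,"zwt":93}
After op 11 (add /nc 43): {"bwf":75,"f":11,"fi":42,"h":94,"jp":19,"nc":43,"oi":47,"v":39,"zwt":93}
After op 12 (add /hmw 37): {"bwf":75,"f":11,"fi":42,"h":94,"hmw":37,"jp":19,"nc":43,"oi":47,"v":39,"zwt":93}
Value at /f: 11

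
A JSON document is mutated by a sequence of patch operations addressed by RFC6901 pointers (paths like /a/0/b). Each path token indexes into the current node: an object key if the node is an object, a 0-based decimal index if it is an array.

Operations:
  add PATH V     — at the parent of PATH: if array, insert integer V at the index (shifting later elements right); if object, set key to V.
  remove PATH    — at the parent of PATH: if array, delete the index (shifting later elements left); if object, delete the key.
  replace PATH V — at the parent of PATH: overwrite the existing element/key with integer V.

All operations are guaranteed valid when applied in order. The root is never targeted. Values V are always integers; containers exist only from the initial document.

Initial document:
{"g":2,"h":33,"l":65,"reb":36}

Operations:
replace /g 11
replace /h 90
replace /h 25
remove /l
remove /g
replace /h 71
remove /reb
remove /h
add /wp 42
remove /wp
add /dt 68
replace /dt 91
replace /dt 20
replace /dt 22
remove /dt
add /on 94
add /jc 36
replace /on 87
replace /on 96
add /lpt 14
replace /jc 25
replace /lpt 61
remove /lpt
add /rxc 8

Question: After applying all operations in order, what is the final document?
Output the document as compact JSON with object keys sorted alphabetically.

After op 1 (replace /g 11): {"g":11,"h":33,"l":65,"reb":36}
After op 2 (replace /h 90): {"g":11,"h":90,"l":65,"reb":36}
After op 3 (replace /h 25): {"g":11,"h":25,"l":65,"reb":36}
After op 4 (remove /l): {"g":11,"h":25,"reb":36}
After op 5 (remove /g): {"h":25,"reb":36}
After op 6 (replace /h 71): {"h":71,"reb":36}
After op 7 (remove /reb): {"h":71}
After op 8 (remove /h): {}
After op 9 (add /wp 42): {"wp":42}
After op 10 (remove /wp): {}
After op 11 (add /dt 68): {"dt":68}
After op 12 (replace /dt 91): {"dt":91}
After op 13 (replace /dt 20): {"dt":20}
After op 14 (replace /dt 22): {"dt":22}
After op 15 (remove /dt): {}
After op 16 (add /on 94): {"on":94}
After op 17 (add /jc 36): {"jc":36,"on":94}
After op 18 (replace /on 87): {"jc":36,"on":87}
After op 19 (replace /on 96): {"jc":36,"on":96}
After op 20 (add /lpt 14): {"jc":36,"lpt":14,"on":96}
After op 21 (replace /jc 25): {"jc":25,"lpt":14,"on":96}
After op 22 (replace /lpt 61): {"jc":25,"lpt":61,"on":96}
After op 23 (remove /lpt): {"jc":25,"on":96}
After op 24 (add /rxc 8): {"jc":25,"on":96,"rxc":8}

Answer: {"jc":25,"on":96,"rxc":8}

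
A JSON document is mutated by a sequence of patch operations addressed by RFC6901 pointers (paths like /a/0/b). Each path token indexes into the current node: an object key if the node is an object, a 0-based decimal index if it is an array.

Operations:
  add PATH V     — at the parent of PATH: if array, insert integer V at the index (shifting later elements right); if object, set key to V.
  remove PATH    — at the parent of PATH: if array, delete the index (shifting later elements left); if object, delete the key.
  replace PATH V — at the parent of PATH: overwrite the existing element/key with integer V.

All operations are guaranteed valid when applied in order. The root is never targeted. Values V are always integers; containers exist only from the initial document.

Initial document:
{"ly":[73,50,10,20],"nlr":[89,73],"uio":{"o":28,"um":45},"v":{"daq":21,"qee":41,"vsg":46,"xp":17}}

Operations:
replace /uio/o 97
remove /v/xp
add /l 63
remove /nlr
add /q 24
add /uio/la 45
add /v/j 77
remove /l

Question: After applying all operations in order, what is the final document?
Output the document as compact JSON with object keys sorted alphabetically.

After op 1 (replace /uio/o 97): {"ly":[73,50,10,20],"nlr":[89,73],"uio":{"o":97,"um":45},"v":{"daq":21,"qee":41,"vsg":46,"xp":17}}
After op 2 (remove /v/xp): {"ly":[73,50,10,20],"nlr":[89,73],"uio":{"o":97,"um":45},"v":{"daq":21,"qee":41,"vsg":46}}
After op 3 (add /l 63): {"l":63,"ly":[73,50,10,20],"nlr":[89,73],"uio":{"o":97,"um":45},"v":{"daq":21,"qee":41,"vsg":46}}
After op 4 (remove /nlr): {"l":63,"ly":[73,50,10,20],"uio":{"o":97,"um":45},"v":{"daq":21,"qee":41,"vsg":46}}
After op 5 (add /q 24): {"l":63,"ly":[73,50,10,20],"q":24,"uio":{"o":97,"um":45},"v":{"daq":21,"qee":41,"vsg":46}}
After op 6 (add /uio/la 45): {"l":63,"ly":[73,50,10,20],"q":24,"uio":{"la":45,"o":97,"um":45},"v":{"daq":21,"qee":41,"vsg":46}}
After op 7 (add /v/j 77): {"l":63,"ly":[73,50,10,20],"q":24,"uio":{"la":45,"o":97,"um":45},"v":{"daq":21,"j":77,"qee":41,"vsg":46}}
After op 8 (remove /l): {"ly":[73,50,10,20],"q":24,"uio":{"la":45,"o":97,"um":45},"v":{"daq":21,"j":77,"qee":41,"vsg":46}}

Answer: {"ly":[73,50,10,20],"q":24,"uio":{"la":45,"o":97,"um":45},"v":{"daq":21,"j":77,"qee":41,"vsg":46}}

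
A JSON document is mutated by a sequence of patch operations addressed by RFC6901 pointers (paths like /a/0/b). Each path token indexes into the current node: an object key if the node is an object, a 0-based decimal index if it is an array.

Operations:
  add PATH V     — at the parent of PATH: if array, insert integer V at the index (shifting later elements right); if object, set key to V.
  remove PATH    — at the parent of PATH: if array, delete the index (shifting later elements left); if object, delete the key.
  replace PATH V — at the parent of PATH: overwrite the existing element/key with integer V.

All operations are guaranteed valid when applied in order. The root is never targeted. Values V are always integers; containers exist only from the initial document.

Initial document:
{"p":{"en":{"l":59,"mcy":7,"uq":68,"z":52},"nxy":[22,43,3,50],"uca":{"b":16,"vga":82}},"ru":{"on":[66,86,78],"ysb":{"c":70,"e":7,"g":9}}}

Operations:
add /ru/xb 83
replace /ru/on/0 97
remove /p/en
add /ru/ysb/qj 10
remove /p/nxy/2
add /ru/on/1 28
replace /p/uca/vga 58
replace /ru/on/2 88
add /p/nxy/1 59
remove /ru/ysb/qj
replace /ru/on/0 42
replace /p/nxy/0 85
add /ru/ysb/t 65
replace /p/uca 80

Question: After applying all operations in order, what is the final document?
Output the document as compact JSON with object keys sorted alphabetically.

After op 1 (add /ru/xb 83): {"p":{"en":{"l":59,"mcy":7,"uq":68,"z":52},"nxy":[22,43,3,50],"uca":{"b":16,"vga":82}},"ru":{"on":[66,86,78],"xb":83,"ysb":{"c":70,"e":7,"g":9}}}
After op 2 (replace /ru/on/0 97): {"p":{"en":{"l":59,"mcy":7,"uq":68,"z":52},"nxy":[22,43,3,50],"uca":{"b":16,"vga":82}},"ru":{"on":[97,86,78],"xb":83,"ysb":{"c":70,"e":7,"g":9}}}
After op 3 (remove /p/en): {"p":{"nxy":[22,43,3,50],"uca":{"b":16,"vga":82}},"ru":{"on":[97,86,78],"xb":83,"ysb":{"c":70,"e":7,"g":9}}}
After op 4 (add /ru/ysb/qj 10): {"p":{"nxy":[22,43,3,50],"uca":{"b":16,"vga":82}},"ru":{"on":[97,86,78],"xb":83,"ysb":{"c":70,"e":7,"g":9,"qj":10}}}
After op 5 (remove /p/nxy/2): {"p":{"nxy":[22,43,50],"uca":{"b":16,"vga":82}},"ru":{"on":[97,86,78],"xb":83,"ysb":{"c":70,"e":7,"g":9,"qj":10}}}
After op 6 (add /ru/on/1 28): {"p":{"nxy":[22,43,50],"uca":{"b":16,"vga":82}},"ru":{"on":[97,28,86,78],"xb":83,"ysb":{"c":70,"e":7,"g":9,"qj":10}}}
After op 7 (replace /p/uca/vga 58): {"p":{"nxy":[22,43,50],"uca":{"b":16,"vga":58}},"ru":{"on":[97,28,86,78],"xb":83,"ysb":{"c":70,"e":7,"g":9,"qj":10}}}
After op 8 (replace /ru/on/2 88): {"p":{"nxy":[22,43,50],"uca":{"b":16,"vga":58}},"ru":{"on":[97,28,88,78],"xb":83,"ysb":{"c":70,"e":7,"g":9,"qj":10}}}
After op 9 (add /p/nxy/1 59): {"p":{"nxy":[22,59,43,50],"uca":{"b":16,"vga":58}},"ru":{"on":[97,28,88,78],"xb":83,"ysb":{"c":70,"e":7,"g":9,"qj":10}}}
After op 10 (remove /ru/ysb/qj): {"p":{"nxy":[22,59,43,50],"uca":{"b":16,"vga":58}},"ru":{"on":[97,28,88,78],"xb":83,"ysb":{"c":70,"e":7,"g":9}}}
After op 11 (replace /ru/on/0 42): {"p":{"nxy":[22,59,43,50],"uca":{"b":16,"vga":58}},"ru":{"on":[42,28,88,78],"xb":83,"ysb":{"c":70,"e":7,"g":9}}}
After op 12 (replace /p/nxy/0 85): {"p":{"nxy":[85,59,43,50],"uca":{"b":16,"vga":58}},"ru":{"on":[42,28,88,78],"xb":83,"ysb":{"c":70,"e":7,"g":9}}}
After op 13 (add /ru/ysb/t 65): {"p":{"nxy":[85,59,43,50],"uca":{"b":16,"vga":58}},"ru":{"on":[42,28,88,78],"xb":83,"ysb":{"c":70,"e":7,"g":9,"t":65}}}
After op 14 (replace /p/uca 80): {"p":{"nxy":[85,59,43,50],"uca":80},"ru":{"on":[42,28,88,78],"xb":83,"ysb":{"c":70,"e":7,"g":9,"t":65}}}

Answer: {"p":{"nxy":[85,59,43,50],"uca":80},"ru":{"on":[42,28,88,78],"xb":83,"ysb":{"c":70,"e":7,"g":9,"t":65}}}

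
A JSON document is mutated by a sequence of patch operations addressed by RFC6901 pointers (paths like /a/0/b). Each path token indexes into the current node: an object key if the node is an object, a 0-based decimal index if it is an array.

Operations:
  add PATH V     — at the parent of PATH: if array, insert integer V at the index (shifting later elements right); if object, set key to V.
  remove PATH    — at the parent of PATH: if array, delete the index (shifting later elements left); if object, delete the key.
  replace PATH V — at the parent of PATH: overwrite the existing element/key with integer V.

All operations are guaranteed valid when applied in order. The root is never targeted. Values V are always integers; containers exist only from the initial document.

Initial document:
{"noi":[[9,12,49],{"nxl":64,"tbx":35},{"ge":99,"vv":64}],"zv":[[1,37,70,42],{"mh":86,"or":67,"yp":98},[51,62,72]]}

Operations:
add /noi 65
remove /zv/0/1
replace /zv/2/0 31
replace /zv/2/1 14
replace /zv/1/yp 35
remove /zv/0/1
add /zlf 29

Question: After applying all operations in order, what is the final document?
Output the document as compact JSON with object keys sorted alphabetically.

After op 1 (add /noi 65): {"noi":65,"zv":[[1,37,70,42],{"mh":86,"or":67,"yp":98},[51,62,72]]}
After op 2 (remove /zv/0/1): {"noi":65,"zv":[[1,70,42],{"mh":86,"or":67,"yp":98},[51,62,72]]}
After op 3 (replace /zv/2/0 31): {"noi":65,"zv":[[1,70,42],{"mh":86,"or":67,"yp":98},[31,62,72]]}
After op 4 (replace /zv/2/1 14): {"noi":65,"zv":[[1,70,42],{"mh":86,"or":67,"yp":98},[31,14,72]]}
After op 5 (replace /zv/1/yp 35): {"noi":65,"zv":[[1,70,42],{"mh":86,"or":67,"yp":35},[31,14,72]]}
After op 6 (remove /zv/0/1): {"noi":65,"zv":[[1,42],{"mh":86,"or":67,"yp":35},[31,14,72]]}
After op 7 (add /zlf 29): {"noi":65,"zlf":29,"zv":[[1,42],{"mh":86,"or":67,"yp":35},[31,14,72]]}

Answer: {"noi":65,"zlf":29,"zv":[[1,42],{"mh":86,"or":67,"yp":35},[31,14,72]]}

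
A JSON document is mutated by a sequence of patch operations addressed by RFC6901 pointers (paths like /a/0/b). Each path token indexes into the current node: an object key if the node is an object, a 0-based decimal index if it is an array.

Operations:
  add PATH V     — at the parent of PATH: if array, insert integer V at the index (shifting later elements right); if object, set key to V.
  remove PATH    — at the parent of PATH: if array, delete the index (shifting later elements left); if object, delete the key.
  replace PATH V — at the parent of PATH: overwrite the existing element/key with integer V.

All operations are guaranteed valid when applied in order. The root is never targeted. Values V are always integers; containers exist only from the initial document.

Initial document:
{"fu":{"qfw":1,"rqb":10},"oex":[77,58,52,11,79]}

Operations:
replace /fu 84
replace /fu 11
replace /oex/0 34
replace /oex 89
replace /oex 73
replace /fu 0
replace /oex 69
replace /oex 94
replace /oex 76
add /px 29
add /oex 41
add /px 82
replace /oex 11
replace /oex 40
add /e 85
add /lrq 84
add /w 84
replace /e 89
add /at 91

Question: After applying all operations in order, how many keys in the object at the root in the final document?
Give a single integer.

Answer: 7

Derivation:
After op 1 (replace /fu 84): {"fu":84,"oex":[77,58,52,11,79]}
After op 2 (replace /fu 11): {"fu":11,"oex":[77,58,52,11,79]}
After op 3 (replace /oex/0 34): {"fu":11,"oex":[34,58,52,11,79]}
After op 4 (replace /oex 89): {"fu":11,"oex":89}
After op 5 (replace /oex 73): {"fu":11,"oex":73}
After op 6 (replace /fu 0): {"fu":0,"oex":73}
After op 7 (replace /oex 69): {"fu":0,"oex":69}
After op 8 (replace /oex 94): {"fu":0,"oex":94}
After op 9 (replace /oex 76): {"fu":0,"oex":76}
After op 10 (add /px 29): {"fu":0,"oex":76,"px":29}
After op 11 (add /oex 41): {"fu":0,"oex":41,"px":29}
After op 12 (add /px 82): {"fu":0,"oex":41,"px":82}
After op 13 (replace /oex 11): {"fu":0,"oex":11,"px":82}
After op 14 (replace /oex 40): {"fu":0,"oex":40,"px":82}
After op 15 (add /e 85): {"e":85,"fu":0,"oex":40,"px":82}
After op 16 (add /lrq 84): {"e":85,"fu":0,"lrq":84,"oex":40,"px":82}
After op 17 (add /w 84): {"e":85,"fu":0,"lrq":84,"oex":40,"px":82,"w":84}
After op 18 (replace /e 89): {"e":89,"fu":0,"lrq":84,"oex":40,"px":82,"w":84}
After op 19 (add /at 91): {"at":91,"e":89,"fu":0,"lrq":84,"oex":40,"px":82,"w":84}
Size at the root: 7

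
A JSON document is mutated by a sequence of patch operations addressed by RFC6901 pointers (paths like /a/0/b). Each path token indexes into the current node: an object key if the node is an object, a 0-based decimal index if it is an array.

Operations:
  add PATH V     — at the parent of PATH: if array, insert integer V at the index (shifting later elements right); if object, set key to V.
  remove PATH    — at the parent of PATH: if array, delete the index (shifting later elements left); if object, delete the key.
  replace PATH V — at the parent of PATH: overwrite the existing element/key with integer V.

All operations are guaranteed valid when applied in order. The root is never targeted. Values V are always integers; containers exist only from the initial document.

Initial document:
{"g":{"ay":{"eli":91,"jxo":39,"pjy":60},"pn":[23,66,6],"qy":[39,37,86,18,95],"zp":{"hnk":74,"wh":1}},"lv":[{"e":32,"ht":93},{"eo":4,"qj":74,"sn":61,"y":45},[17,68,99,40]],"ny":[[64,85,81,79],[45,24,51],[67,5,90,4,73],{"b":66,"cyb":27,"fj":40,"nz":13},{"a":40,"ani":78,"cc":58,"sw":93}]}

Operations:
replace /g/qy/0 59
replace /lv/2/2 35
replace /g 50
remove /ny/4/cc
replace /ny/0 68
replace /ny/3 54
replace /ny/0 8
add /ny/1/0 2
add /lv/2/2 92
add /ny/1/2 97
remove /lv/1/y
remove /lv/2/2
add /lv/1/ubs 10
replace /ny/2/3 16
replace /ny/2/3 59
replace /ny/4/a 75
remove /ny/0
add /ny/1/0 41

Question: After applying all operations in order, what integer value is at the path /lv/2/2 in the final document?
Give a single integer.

After op 1 (replace /g/qy/0 59): {"g":{"ay":{"eli":91,"jxo":39,"pjy":60},"pn":[23,66,6],"qy":[59,37,86,18,95],"zp":{"hnk":74,"wh":1}},"lv":[{"e":32,"ht":93},{"eo":4,"qj":74,"sn":61,"y":45},[17,68,99,40]],"ny":[[64,85,81,79],[45,24,51],[67,5,90,4,73],{"b":66,"cyb":27,"fj":40,"nz":13},{"a":40,"ani":78,"cc":58,"sw":93}]}
After op 2 (replace /lv/2/2 35): {"g":{"ay":{"eli":91,"jxo":39,"pjy":60},"pn":[23,66,6],"qy":[59,37,86,18,95],"zp":{"hnk":74,"wh":1}},"lv":[{"e":32,"ht":93},{"eo":4,"qj":74,"sn":61,"y":45},[17,68,35,40]],"ny":[[64,85,81,79],[45,24,51],[67,5,90,4,73],{"b":66,"cyb":27,"fj":40,"nz":13},{"a":40,"ani":78,"cc":58,"sw":93}]}
After op 3 (replace /g 50): {"g":50,"lv":[{"e":32,"ht":93},{"eo":4,"qj":74,"sn":61,"y":45},[17,68,35,40]],"ny":[[64,85,81,79],[45,24,51],[67,5,90,4,73],{"b":66,"cyb":27,"fj":40,"nz":13},{"a":40,"ani":78,"cc":58,"sw":93}]}
After op 4 (remove /ny/4/cc): {"g":50,"lv":[{"e":32,"ht":93},{"eo":4,"qj":74,"sn":61,"y":45},[17,68,35,40]],"ny":[[64,85,81,79],[45,24,51],[67,5,90,4,73],{"b":66,"cyb":27,"fj":40,"nz":13},{"a":40,"ani":78,"sw":93}]}
After op 5 (replace /ny/0 68): {"g":50,"lv":[{"e":32,"ht":93},{"eo":4,"qj":74,"sn":61,"y":45},[17,68,35,40]],"ny":[68,[45,24,51],[67,5,90,4,73],{"b":66,"cyb":27,"fj":40,"nz":13},{"a":40,"ani":78,"sw":93}]}
After op 6 (replace /ny/3 54): {"g":50,"lv":[{"e":32,"ht":93},{"eo":4,"qj":74,"sn":61,"y":45},[17,68,35,40]],"ny":[68,[45,24,51],[67,5,90,4,73],54,{"a":40,"ani":78,"sw":93}]}
After op 7 (replace /ny/0 8): {"g":50,"lv":[{"e":32,"ht":93},{"eo":4,"qj":74,"sn":61,"y":45},[17,68,35,40]],"ny":[8,[45,24,51],[67,5,90,4,73],54,{"a":40,"ani":78,"sw":93}]}
After op 8 (add /ny/1/0 2): {"g":50,"lv":[{"e":32,"ht":93},{"eo":4,"qj":74,"sn":61,"y":45},[17,68,35,40]],"ny":[8,[2,45,24,51],[67,5,90,4,73],54,{"a":40,"ani":78,"sw":93}]}
After op 9 (add /lv/2/2 92): {"g":50,"lv":[{"e":32,"ht":93},{"eo":4,"qj":74,"sn":61,"y":45},[17,68,92,35,40]],"ny":[8,[2,45,24,51],[67,5,90,4,73],54,{"a":40,"ani":78,"sw":93}]}
After op 10 (add /ny/1/2 97): {"g":50,"lv":[{"e":32,"ht":93},{"eo":4,"qj":74,"sn":61,"y":45},[17,68,92,35,40]],"ny":[8,[2,45,97,24,51],[67,5,90,4,73],54,{"a":40,"ani":78,"sw":93}]}
After op 11 (remove /lv/1/y): {"g":50,"lv":[{"e":32,"ht":93},{"eo":4,"qj":74,"sn":61},[17,68,92,35,40]],"ny":[8,[2,45,97,24,51],[67,5,90,4,73],54,{"a":40,"ani":78,"sw":93}]}
After op 12 (remove /lv/2/2): {"g":50,"lv":[{"e":32,"ht":93},{"eo":4,"qj":74,"sn":61},[17,68,35,40]],"ny":[8,[2,45,97,24,51],[67,5,90,4,73],54,{"a":40,"ani":78,"sw":93}]}
After op 13 (add /lv/1/ubs 10): {"g":50,"lv":[{"e":32,"ht":93},{"eo":4,"qj":74,"sn":61,"ubs":10},[17,68,35,40]],"ny":[8,[2,45,97,24,51],[67,5,90,4,73],54,{"a":40,"ani":78,"sw":93}]}
After op 14 (replace /ny/2/3 16): {"g":50,"lv":[{"e":32,"ht":93},{"eo":4,"qj":74,"sn":61,"ubs":10},[17,68,35,40]],"ny":[8,[2,45,97,24,51],[67,5,90,16,73],54,{"a":40,"ani":78,"sw":93}]}
After op 15 (replace /ny/2/3 59): {"g":50,"lv":[{"e":32,"ht":93},{"eo":4,"qj":74,"sn":61,"ubs":10},[17,68,35,40]],"ny":[8,[2,45,97,24,51],[67,5,90,59,73],54,{"a":40,"ani":78,"sw":93}]}
After op 16 (replace /ny/4/a 75): {"g":50,"lv":[{"e":32,"ht":93},{"eo":4,"qj":74,"sn":61,"ubs":10},[17,68,35,40]],"ny":[8,[2,45,97,24,51],[67,5,90,59,73],54,{"a":75,"ani":78,"sw":93}]}
After op 17 (remove /ny/0): {"g":50,"lv":[{"e":32,"ht":93},{"eo":4,"qj":74,"sn":61,"ubs":10},[17,68,35,40]],"ny":[[2,45,97,24,51],[67,5,90,59,73],54,{"a":75,"ani":78,"sw":93}]}
After op 18 (add /ny/1/0 41): {"g":50,"lv":[{"e":32,"ht":93},{"eo":4,"qj":74,"sn":61,"ubs":10},[17,68,35,40]],"ny":[[2,45,97,24,51],[41,67,5,90,59,73],54,{"a":75,"ani":78,"sw":93}]}
Value at /lv/2/2: 35

Answer: 35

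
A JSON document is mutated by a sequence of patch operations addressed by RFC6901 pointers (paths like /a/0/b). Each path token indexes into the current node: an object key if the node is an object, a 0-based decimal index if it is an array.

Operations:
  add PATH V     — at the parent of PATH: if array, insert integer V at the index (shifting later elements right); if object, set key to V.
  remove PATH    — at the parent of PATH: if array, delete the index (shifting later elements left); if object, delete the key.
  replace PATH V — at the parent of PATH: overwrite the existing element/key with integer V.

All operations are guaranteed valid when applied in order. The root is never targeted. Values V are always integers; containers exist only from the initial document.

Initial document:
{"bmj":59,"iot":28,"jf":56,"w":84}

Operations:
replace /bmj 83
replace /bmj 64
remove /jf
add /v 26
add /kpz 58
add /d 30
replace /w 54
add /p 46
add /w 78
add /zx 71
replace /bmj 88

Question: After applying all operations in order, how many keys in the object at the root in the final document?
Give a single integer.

After op 1 (replace /bmj 83): {"bmj":83,"iot":28,"jf":56,"w":84}
After op 2 (replace /bmj 64): {"bmj":64,"iot":28,"jf":56,"w":84}
After op 3 (remove /jf): {"bmj":64,"iot":28,"w":84}
After op 4 (add /v 26): {"bmj":64,"iot":28,"v":26,"w":84}
After op 5 (add /kpz 58): {"bmj":64,"iot":28,"kpz":58,"v":26,"w":84}
After op 6 (add /d 30): {"bmj":64,"d":30,"iot":28,"kpz":58,"v":26,"w":84}
After op 7 (replace /w 54): {"bmj":64,"d":30,"iot":28,"kpz":58,"v":26,"w":54}
After op 8 (add /p 46): {"bmj":64,"d":30,"iot":28,"kpz":58,"p":46,"v":26,"w":54}
After op 9 (add /w 78): {"bmj":64,"d":30,"iot":28,"kpz":58,"p":46,"v":26,"w":78}
After op 10 (add /zx 71): {"bmj":64,"d":30,"iot":28,"kpz":58,"p":46,"v":26,"w":78,"zx":71}
After op 11 (replace /bmj 88): {"bmj":88,"d":30,"iot":28,"kpz":58,"p":46,"v":26,"w":78,"zx":71}
Size at the root: 8

Answer: 8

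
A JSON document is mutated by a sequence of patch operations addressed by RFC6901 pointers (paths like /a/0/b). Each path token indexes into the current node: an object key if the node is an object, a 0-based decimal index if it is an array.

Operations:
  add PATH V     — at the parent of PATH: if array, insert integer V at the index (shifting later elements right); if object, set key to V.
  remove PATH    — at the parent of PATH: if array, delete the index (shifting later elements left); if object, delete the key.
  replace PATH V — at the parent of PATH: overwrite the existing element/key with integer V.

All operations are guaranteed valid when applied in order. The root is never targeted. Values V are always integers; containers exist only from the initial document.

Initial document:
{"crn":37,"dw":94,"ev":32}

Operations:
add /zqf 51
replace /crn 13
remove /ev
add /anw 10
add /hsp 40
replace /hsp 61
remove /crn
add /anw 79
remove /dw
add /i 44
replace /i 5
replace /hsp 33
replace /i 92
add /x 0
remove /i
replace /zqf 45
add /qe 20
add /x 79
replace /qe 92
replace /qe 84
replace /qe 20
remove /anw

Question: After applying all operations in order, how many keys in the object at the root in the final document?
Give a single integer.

After op 1 (add /zqf 51): {"crn":37,"dw":94,"ev":32,"zqf":51}
After op 2 (replace /crn 13): {"crn":13,"dw":94,"ev":32,"zqf":51}
After op 3 (remove /ev): {"crn":13,"dw":94,"zqf":51}
After op 4 (add /anw 10): {"anw":10,"crn":13,"dw":94,"zqf":51}
After op 5 (add /hsp 40): {"anw":10,"crn":13,"dw":94,"hsp":40,"zqf":51}
After op 6 (replace /hsp 61): {"anw":10,"crn":13,"dw":94,"hsp":61,"zqf":51}
After op 7 (remove /crn): {"anw":10,"dw":94,"hsp":61,"zqf":51}
After op 8 (add /anw 79): {"anw":79,"dw":94,"hsp":61,"zqf":51}
After op 9 (remove /dw): {"anw":79,"hsp":61,"zqf":51}
After op 10 (add /i 44): {"anw":79,"hsp":61,"i":44,"zqf":51}
After op 11 (replace /i 5): {"anw":79,"hsp":61,"i":5,"zqf":51}
After op 12 (replace /hsp 33): {"anw":79,"hsp":33,"i":5,"zqf":51}
After op 13 (replace /i 92): {"anw":79,"hsp":33,"i":92,"zqf":51}
After op 14 (add /x 0): {"anw":79,"hsp":33,"i":92,"x":0,"zqf":51}
After op 15 (remove /i): {"anw":79,"hsp":33,"x":0,"zqf":51}
After op 16 (replace /zqf 45): {"anw":79,"hsp":33,"x":0,"zqf":45}
After op 17 (add /qe 20): {"anw":79,"hsp":33,"qe":20,"x":0,"zqf":45}
After op 18 (add /x 79): {"anw":79,"hsp":33,"qe":20,"x":79,"zqf":45}
After op 19 (replace /qe 92): {"anw":79,"hsp":33,"qe":92,"x":79,"zqf":45}
After op 20 (replace /qe 84): {"anw":79,"hsp":33,"qe":84,"x":79,"zqf":45}
After op 21 (replace /qe 20): {"anw":79,"hsp":33,"qe":20,"x":79,"zqf":45}
After op 22 (remove /anw): {"hsp":33,"qe":20,"x":79,"zqf":45}
Size at the root: 4

Answer: 4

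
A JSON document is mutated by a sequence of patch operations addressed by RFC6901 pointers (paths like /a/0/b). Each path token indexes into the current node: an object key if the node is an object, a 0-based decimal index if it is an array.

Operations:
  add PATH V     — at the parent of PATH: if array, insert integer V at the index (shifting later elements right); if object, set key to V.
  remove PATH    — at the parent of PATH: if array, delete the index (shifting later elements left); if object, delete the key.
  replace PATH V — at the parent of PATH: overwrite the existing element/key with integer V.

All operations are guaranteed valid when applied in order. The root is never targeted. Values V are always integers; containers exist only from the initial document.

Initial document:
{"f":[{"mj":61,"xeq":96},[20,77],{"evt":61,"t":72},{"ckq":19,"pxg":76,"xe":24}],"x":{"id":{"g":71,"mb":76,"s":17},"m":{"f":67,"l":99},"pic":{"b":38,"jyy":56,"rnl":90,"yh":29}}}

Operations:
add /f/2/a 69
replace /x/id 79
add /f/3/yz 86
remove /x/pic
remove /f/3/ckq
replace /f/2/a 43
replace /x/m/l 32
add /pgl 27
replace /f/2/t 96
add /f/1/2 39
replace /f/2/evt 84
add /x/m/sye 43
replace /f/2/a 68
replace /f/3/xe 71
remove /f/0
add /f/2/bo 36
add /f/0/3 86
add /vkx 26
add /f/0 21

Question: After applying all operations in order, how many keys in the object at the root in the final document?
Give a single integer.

After op 1 (add /f/2/a 69): {"f":[{"mj":61,"xeq":96},[20,77],{"a":69,"evt":61,"t":72},{"ckq":19,"pxg":76,"xe":24}],"x":{"id":{"g":71,"mb":76,"s":17},"m":{"f":67,"l":99},"pic":{"b":38,"jyy":56,"rnl":90,"yh":29}}}
After op 2 (replace /x/id 79): {"f":[{"mj":61,"xeq":96},[20,77],{"a":69,"evt":61,"t":72},{"ckq":19,"pxg":76,"xe":24}],"x":{"id":79,"m":{"f":67,"l":99},"pic":{"b":38,"jyy":56,"rnl":90,"yh":29}}}
After op 3 (add /f/3/yz 86): {"f":[{"mj":61,"xeq":96},[20,77],{"a":69,"evt":61,"t":72},{"ckq":19,"pxg":76,"xe":24,"yz":86}],"x":{"id":79,"m":{"f":67,"l":99},"pic":{"b":38,"jyy":56,"rnl":90,"yh":29}}}
After op 4 (remove /x/pic): {"f":[{"mj":61,"xeq":96},[20,77],{"a":69,"evt":61,"t":72},{"ckq":19,"pxg":76,"xe":24,"yz":86}],"x":{"id":79,"m":{"f":67,"l":99}}}
After op 5 (remove /f/3/ckq): {"f":[{"mj":61,"xeq":96},[20,77],{"a":69,"evt":61,"t":72},{"pxg":76,"xe":24,"yz":86}],"x":{"id":79,"m":{"f":67,"l":99}}}
After op 6 (replace /f/2/a 43): {"f":[{"mj":61,"xeq":96},[20,77],{"a":43,"evt":61,"t":72},{"pxg":76,"xe":24,"yz":86}],"x":{"id":79,"m":{"f":67,"l":99}}}
After op 7 (replace /x/m/l 32): {"f":[{"mj":61,"xeq":96},[20,77],{"a":43,"evt":61,"t":72},{"pxg":76,"xe":24,"yz":86}],"x":{"id":79,"m":{"f":67,"l":32}}}
After op 8 (add /pgl 27): {"f":[{"mj":61,"xeq":96},[20,77],{"a":43,"evt":61,"t":72},{"pxg":76,"xe":24,"yz":86}],"pgl":27,"x":{"id":79,"m":{"f":67,"l":32}}}
After op 9 (replace /f/2/t 96): {"f":[{"mj":61,"xeq":96},[20,77],{"a":43,"evt":61,"t":96},{"pxg":76,"xe":24,"yz":86}],"pgl":27,"x":{"id":79,"m":{"f":67,"l":32}}}
After op 10 (add /f/1/2 39): {"f":[{"mj":61,"xeq":96},[20,77,39],{"a":43,"evt":61,"t":96},{"pxg":76,"xe":24,"yz":86}],"pgl":27,"x":{"id":79,"m":{"f":67,"l":32}}}
After op 11 (replace /f/2/evt 84): {"f":[{"mj":61,"xeq":96},[20,77,39],{"a":43,"evt":84,"t":96},{"pxg":76,"xe":24,"yz":86}],"pgl":27,"x":{"id":79,"m":{"f":67,"l":32}}}
After op 12 (add /x/m/sye 43): {"f":[{"mj":61,"xeq":96},[20,77,39],{"a":43,"evt":84,"t":96},{"pxg":76,"xe":24,"yz":86}],"pgl":27,"x":{"id":79,"m":{"f":67,"l":32,"sye":43}}}
After op 13 (replace /f/2/a 68): {"f":[{"mj":61,"xeq":96},[20,77,39],{"a":68,"evt":84,"t":96},{"pxg":76,"xe":24,"yz":86}],"pgl":27,"x":{"id":79,"m":{"f":67,"l":32,"sye":43}}}
After op 14 (replace /f/3/xe 71): {"f":[{"mj":61,"xeq":96},[20,77,39],{"a":68,"evt":84,"t":96},{"pxg":76,"xe":71,"yz":86}],"pgl":27,"x":{"id":79,"m":{"f":67,"l":32,"sye":43}}}
After op 15 (remove /f/0): {"f":[[20,77,39],{"a":68,"evt":84,"t":96},{"pxg":76,"xe":71,"yz":86}],"pgl":27,"x":{"id":79,"m":{"f":67,"l":32,"sye":43}}}
After op 16 (add /f/2/bo 36): {"f":[[20,77,39],{"a":68,"evt":84,"t":96},{"bo":36,"pxg":76,"xe":71,"yz":86}],"pgl":27,"x":{"id":79,"m":{"f":67,"l":32,"sye":43}}}
After op 17 (add /f/0/3 86): {"f":[[20,77,39,86],{"a":68,"evt":84,"t":96},{"bo":36,"pxg":76,"xe":71,"yz":86}],"pgl":27,"x":{"id":79,"m":{"f":67,"l":32,"sye":43}}}
After op 18 (add /vkx 26): {"f":[[20,77,39,86],{"a":68,"evt":84,"t":96},{"bo":36,"pxg":76,"xe":71,"yz":86}],"pgl":27,"vkx":26,"x":{"id":79,"m":{"f":67,"l":32,"sye":43}}}
After op 19 (add /f/0 21): {"f":[21,[20,77,39,86],{"a":68,"evt":84,"t":96},{"bo":36,"pxg":76,"xe":71,"yz":86}],"pgl":27,"vkx":26,"x":{"id":79,"m":{"f":67,"l":32,"sye":43}}}
Size at the root: 4

Answer: 4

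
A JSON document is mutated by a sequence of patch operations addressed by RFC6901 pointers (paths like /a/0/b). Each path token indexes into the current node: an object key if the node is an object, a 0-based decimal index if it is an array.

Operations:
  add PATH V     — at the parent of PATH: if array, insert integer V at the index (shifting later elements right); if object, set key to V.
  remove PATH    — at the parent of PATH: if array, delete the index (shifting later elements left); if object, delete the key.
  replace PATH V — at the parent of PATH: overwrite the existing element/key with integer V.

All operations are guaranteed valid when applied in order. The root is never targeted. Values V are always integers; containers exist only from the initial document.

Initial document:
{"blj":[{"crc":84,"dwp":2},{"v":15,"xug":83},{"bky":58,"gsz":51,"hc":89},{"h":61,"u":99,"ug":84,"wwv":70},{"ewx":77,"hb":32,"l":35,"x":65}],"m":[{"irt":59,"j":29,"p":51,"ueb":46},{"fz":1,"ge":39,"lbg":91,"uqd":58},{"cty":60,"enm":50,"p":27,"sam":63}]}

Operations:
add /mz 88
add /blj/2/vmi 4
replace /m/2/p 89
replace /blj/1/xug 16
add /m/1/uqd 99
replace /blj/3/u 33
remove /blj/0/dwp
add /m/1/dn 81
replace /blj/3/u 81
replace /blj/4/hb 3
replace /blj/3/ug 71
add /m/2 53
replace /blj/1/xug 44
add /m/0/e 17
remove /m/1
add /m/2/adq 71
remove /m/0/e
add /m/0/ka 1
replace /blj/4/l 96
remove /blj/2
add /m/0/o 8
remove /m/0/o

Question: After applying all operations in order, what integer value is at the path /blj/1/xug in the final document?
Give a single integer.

Answer: 44

Derivation:
After op 1 (add /mz 88): {"blj":[{"crc":84,"dwp":2},{"v":15,"xug":83},{"bky":58,"gsz":51,"hc":89},{"h":61,"u":99,"ug":84,"wwv":70},{"ewx":77,"hb":32,"l":35,"x":65}],"m":[{"irt":59,"j":29,"p":51,"ueb":46},{"fz":1,"ge":39,"lbg":91,"uqd":58},{"cty":60,"enm":50,"p":27,"sam":63}],"mz":88}
After op 2 (add /blj/2/vmi 4): {"blj":[{"crc":84,"dwp":2},{"v":15,"xug":83},{"bky":58,"gsz":51,"hc":89,"vmi":4},{"h":61,"u":99,"ug":84,"wwv":70},{"ewx":77,"hb":32,"l":35,"x":65}],"m":[{"irt":59,"j":29,"p":51,"ueb":46},{"fz":1,"ge":39,"lbg":91,"uqd":58},{"cty":60,"enm":50,"p":27,"sam":63}],"mz":88}
After op 3 (replace /m/2/p 89): {"blj":[{"crc":84,"dwp":2},{"v":15,"xug":83},{"bky":58,"gsz":51,"hc":89,"vmi":4},{"h":61,"u":99,"ug":84,"wwv":70},{"ewx":77,"hb":32,"l":35,"x":65}],"m":[{"irt":59,"j":29,"p":51,"ueb":46},{"fz":1,"ge":39,"lbg":91,"uqd":58},{"cty":60,"enm":50,"p":89,"sam":63}],"mz":88}
After op 4 (replace /blj/1/xug 16): {"blj":[{"crc":84,"dwp":2},{"v":15,"xug":16},{"bky":58,"gsz":51,"hc":89,"vmi":4},{"h":61,"u":99,"ug":84,"wwv":70},{"ewx":77,"hb":32,"l":35,"x":65}],"m":[{"irt":59,"j":29,"p":51,"ueb":46},{"fz":1,"ge":39,"lbg":91,"uqd":58},{"cty":60,"enm":50,"p":89,"sam":63}],"mz":88}
After op 5 (add /m/1/uqd 99): {"blj":[{"crc":84,"dwp":2},{"v":15,"xug":16},{"bky":58,"gsz":51,"hc":89,"vmi":4},{"h":61,"u":99,"ug":84,"wwv":70},{"ewx":77,"hb":32,"l":35,"x":65}],"m":[{"irt":59,"j":29,"p":51,"ueb":46},{"fz":1,"ge":39,"lbg":91,"uqd":99},{"cty":60,"enm":50,"p":89,"sam":63}],"mz":88}
After op 6 (replace /blj/3/u 33): {"blj":[{"crc":84,"dwp":2},{"v":15,"xug":16},{"bky":58,"gsz":51,"hc":89,"vmi":4},{"h":61,"u":33,"ug":84,"wwv":70},{"ewx":77,"hb":32,"l":35,"x":65}],"m":[{"irt":59,"j":29,"p":51,"ueb":46},{"fz":1,"ge":39,"lbg":91,"uqd":99},{"cty":60,"enm":50,"p":89,"sam":63}],"mz":88}
After op 7 (remove /blj/0/dwp): {"blj":[{"crc":84},{"v":15,"xug":16},{"bky":58,"gsz":51,"hc":89,"vmi":4},{"h":61,"u":33,"ug":84,"wwv":70},{"ewx":77,"hb":32,"l":35,"x":65}],"m":[{"irt":59,"j":29,"p":51,"ueb":46},{"fz":1,"ge":39,"lbg":91,"uqd":99},{"cty":60,"enm":50,"p":89,"sam":63}],"mz":88}
After op 8 (add /m/1/dn 81): {"blj":[{"crc":84},{"v":15,"xug":16},{"bky":58,"gsz":51,"hc":89,"vmi":4},{"h":61,"u":33,"ug":84,"wwv":70},{"ewx":77,"hb":32,"l":35,"x":65}],"m":[{"irt":59,"j":29,"p":51,"ueb":46},{"dn":81,"fz":1,"ge":39,"lbg":91,"uqd":99},{"cty":60,"enm":50,"p":89,"sam":63}],"mz":88}
After op 9 (replace /blj/3/u 81): {"blj":[{"crc":84},{"v":15,"xug":16},{"bky":58,"gsz":51,"hc":89,"vmi":4},{"h":61,"u":81,"ug":84,"wwv":70},{"ewx":77,"hb":32,"l":35,"x":65}],"m":[{"irt":59,"j":29,"p":51,"ueb":46},{"dn":81,"fz":1,"ge":39,"lbg":91,"uqd":99},{"cty":60,"enm":50,"p":89,"sam":63}],"mz":88}
After op 10 (replace /blj/4/hb 3): {"blj":[{"crc":84},{"v":15,"xug":16},{"bky":58,"gsz":51,"hc":89,"vmi":4},{"h":61,"u":81,"ug":84,"wwv":70},{"ewx":77,"hb":3,"l":35,"x":65}],"m":[{"irt":59,"j":29,"p":51,"ueb":46},{"dn":81,"fz":1,"ge":39,"lbg":91,"uqd":99},{"cty":60,"enm":50,"p":89,"sam":63}],"mz":88}
After op 11 (replace /blj/3/ug 71): {"blj":[{"crc":84},{"v":15,"xug":16},{"bky":58,"gsz":51,"hc":89,"vmi":4},{"h":61,"u":81,"ug":71,"wwv":70},{"ewx":77,"hb":3,"l":35,"x":65}],"m":[{"irt":59,"j":29,"p":51,"ueb":46},{"dn":81,"fz":1,"ge":39,"lbg":91,"uqd":99},{"cty":60,"enm":50,"p":89,"sam":63}],"mz":88}
After op 12 (add /m/2 53): {"blj":[{"crc":84},{"v":15,"xug":16},{"bky":58,"gsz":51,"hc":89,"vmi":4},{"h":61,"u":81,"ug":71,"wwv":70},{"ewx":77,"hb":3,"l":35,"x":65}],"m":[{"irt":59,"j":29,"p":51,"ueb":46},{"dn":81,"fz":1,"ge":39,"lbg":91,"uqd":99},53,{"cty":60,"enm":50,"p":89,"sam":63}],"mz":88}
After op 13 (replace /blj/1/xug 44): {"blj":[{"crc":84},{"v":15,"xug":44},{"bky":58,"gsz":51,"hc":89,"vmi":4},{"h":61,"u":81,"ug":71,"wwv":70},{"ewx":77,"hb":3,"l":35,"x":65}],"m":[{"irt":59,"j":29,"p":51,"ueb":46},{"dn":81,"fz":1,"ge":39,"lbg":91,"uqd":99},53,{"cty":60,"enm":50,"p":89,"sam":63}],"mz":88}
After op 14 (add /m/0/e 17): {"blj":[{"crc":84},{"v":15,"xug":44},{"bky":58,"gsz":51,"hc":89,"vmi":4},{"h":61,"u":81,"ug":71,"wwv":70},{"ewx":77,"hb":3,"l":35,"x":65}],"m":[{"e":17,"irt":59,"j":29,"p":51,"ueb":46},{"dn":81,"fz":1,"ge":39,"lbg":91,"uqd":99},53,{"cty":60,"enm":50,"p":89,"sam":63}],"mz":88}
After op 15 (remove /m/1): {"blj":[{"crc":84},{"v":15,"xug":44},{"bky":58,"gsz":51,"hc":89,"vmi":4},{"h":61,"u":81,"ug":71,"wwv":70},{"ewx":77,"hb":3,"l":35,"x":65}],"m":[{"e":17,"irt":59,"j":29,"p":51,"ueb":46},53,{"cty":60,"enm":50,"p":89,"sam":63}],"mz":88}
After op 16 (add /m/2/adq 71): {"blj":[{"crc":84},{"v":15,"xug":44},{"bky":58,"gsz":51,"hc":89,"vmi":4},{"h":61,"u":81,"ug":71,"wwv":70},{"ewx":77,"hb":3,"l":35,"x":65}],"m":[{"e":17,"irt":59,"j":29,"p":51,"ueb":46},53,{"adq":71,"cty":60,"enm":50,"p":89,"sam":63}],"mz":88}
After op 17 (remove /m/0/e): {"blj":[{"crc":84},{"v":15,"xug":44},{"bky":58,"gsz":51,"hc":89,"vmi":4},{"h":61,"u":81,"ug":71,"wwv":70},{"ewx":77,"hb":3,"l":35,"x":65}],"m":[{"irt":59,"j":29,"p":51,"ueb":46},53,{"adq":71,"cty":60,"enm":50,"p":89,"sam":63}],"mz":88}
After op 18 (add /m/0/ka 1): {"blj":[{"crc":84},{"v":15,"xug":44},{"bky":58,"gsz":51,"hc":89,"vmi":4},{"h":61,"u":81,"ug":71,"wwv":70},{"ewx":77,"hb":3,"l":35,"x":65}],"m":[{"irt":59,"j":29,"ka":1,"p":51,"ueb":46},53,{"adq":71,"cty":60,"enm":50,"p":89,"sam":63}],"mz":88}
After op 19 (replace /blj/4/l 96): {"blj":[{"crc":84},{"v":15,"xug":44},{"bky":58,"gsz":51,"hc":89,"vmi":4},{"h":61,"u":81,"ug":71,"wwv":70},{"ewx":77,"hb":3,"l":96,"x":65}],"m":[{"irt":59,"j":29,"ka":1,"p":51,"ueb":46},53,{"adq":71,"cty":60,"enm":50,"p":89,"sam":63}],"mz":88}
After op 20 (remove /blj/2): {"blj":[{"crc":84},{"v":15,"xug":44},{"h":61,"u":81,"ug":71,"wwv":70},{"ewx":77,"hb":3,"l":96,"x":65}],"m":[{"irt":59,"j":29,"ka":1,"p":51,"ueb":46},53,{"adq":71,"cty":60,"enm":50,"p":89,"sam":63}],"mz":88}
After op 21 (add /m/0/o 8): {"blj":[{"crc":84},{"v":15,"xug":44},{"h":61,"u":81,"ug":71,"wwv":70},{"ewx":77,"hb":3,"l":96,"x":65}],"m":[{"irt":59,"j":29,"ka":1,"o":8,"p":51,"ueb":46},53,{"adq":71,"cty":60,"enm":50,"p":89,"sam":63}],"mz":88}
After op 22 (remove /m/0/o): {"blj":[{"crc":84},{"v":15,"xug":44},{"h":61,"u":81,"ug":71,"wwv":70},{"ewx":77,"hb":3,"l":96,"x":65}],"m":[{"irt":59,"j":29,"ka":1,"p":51,"ueb":46},53,{"adq":71,"cty":60,"enm":50,"p":89,"sam":63}],"mz":88}
Value at /blj/1/xug: 44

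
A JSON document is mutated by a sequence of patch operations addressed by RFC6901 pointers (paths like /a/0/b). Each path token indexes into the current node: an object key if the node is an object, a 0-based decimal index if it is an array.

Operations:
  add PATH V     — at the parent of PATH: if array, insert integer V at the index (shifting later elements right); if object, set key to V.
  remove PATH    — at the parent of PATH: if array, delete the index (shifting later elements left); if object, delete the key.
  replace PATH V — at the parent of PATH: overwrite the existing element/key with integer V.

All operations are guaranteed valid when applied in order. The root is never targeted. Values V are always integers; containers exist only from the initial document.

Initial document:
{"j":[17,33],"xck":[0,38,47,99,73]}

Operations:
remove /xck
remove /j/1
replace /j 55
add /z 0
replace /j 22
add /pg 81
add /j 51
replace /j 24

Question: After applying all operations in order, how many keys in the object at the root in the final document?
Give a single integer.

After op 1 (remove /xck): {"j":[17,33]}
After op 2 (remove /j/1): {"j":[17]}
After op 3 (replace /j 55): {"j":55}
After op 4 (add /z 0): {"j":55,"z":0}
After op 5 (replace /j 22): {"j":22,"z":0}
After op 6 (add /pg 81): {"j":22,"pg":81,"z":0}
After op 7 (add /j 51): {"j":51,"pg":81,"z":0}
After op 8 (replace /j 24): {"j":24,"pg":81,"z":0}
Size at the root: 3

Answer: 3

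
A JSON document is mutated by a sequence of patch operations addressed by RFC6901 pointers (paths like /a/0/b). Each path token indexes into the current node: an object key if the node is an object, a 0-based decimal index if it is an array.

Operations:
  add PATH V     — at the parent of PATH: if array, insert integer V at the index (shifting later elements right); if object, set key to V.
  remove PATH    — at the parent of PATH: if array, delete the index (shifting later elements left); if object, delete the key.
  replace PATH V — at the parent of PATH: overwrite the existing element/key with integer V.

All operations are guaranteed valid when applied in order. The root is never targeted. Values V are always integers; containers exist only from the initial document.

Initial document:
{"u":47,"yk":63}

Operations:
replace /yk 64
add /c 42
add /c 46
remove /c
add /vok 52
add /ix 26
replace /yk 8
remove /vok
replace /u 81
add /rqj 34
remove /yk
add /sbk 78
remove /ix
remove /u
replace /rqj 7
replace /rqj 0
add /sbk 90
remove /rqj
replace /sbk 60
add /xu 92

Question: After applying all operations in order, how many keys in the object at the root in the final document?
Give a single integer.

Answer: 2

Derivation:
After op 1 (replace /yk 64): {"u":47,"yk":64}
After op 2 (add /c 42): {"c":42,"u":47,"yk":64}
After op 3 (add /c 46): {"c":46,"u":47,"yk":64}
After op 4 (remove /c): {"u":47,"yk":64}
After op 5 (add /vok 52): {"u":47,"vok":52,"yk":64}
After op 6 (add /ix 26): {"ix":26,"u":47,"vok":52,"yk":64}
After op 7 (replace /yk 8): {"ix":26,"u":47,"vok":52,"yk":8}
After op 8 (remove /vok): {"ix":26,"u":47,"yk":8}
After op 9 (replace /u 81): {"ix":26,"u":81,"yk":8}
After op 10 (add /rqj 34): {"ix":26,"rqj":34,"u":81,"yk":8}
After op 11 (remove /yk): {"ix":26,"rqj":34,"u":81}
After op 12 (add /sbk 78): {"ix":26,"rqj":34,"sbk":78,"u":81}
After op 13 (remove /ix): {"rqj":34,"sbk":78,"u":81}
After op 14 (remove /u): {"rqj":34,"sbk":78}
After op 15 (replace /rqj 7): {"rqj":7,"sbk":78}
After op 16 (replace /rqj 0): {"rqj":0,"sbk":78}
After op 17 (add /sbk 90): {"rqj":0,"sbk":90}
After op 18 (remove /rqj): {"sbk":90}
After op 19 (replace /sbk 60): {"sbk":60}
After op 20 (add /xu 92): {"sbk":60,"xu":92}
Size at the root: 2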